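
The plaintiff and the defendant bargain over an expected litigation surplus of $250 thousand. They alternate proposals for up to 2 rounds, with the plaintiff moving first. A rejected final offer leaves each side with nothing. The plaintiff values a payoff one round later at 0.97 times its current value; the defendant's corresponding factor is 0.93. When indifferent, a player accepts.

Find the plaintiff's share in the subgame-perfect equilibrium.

By backward induction:
Round 2 (the defendant proposes): rejection yields 0 for the plaintiff; the defendant offers 0 and keeps 250.
Round 1 (the plaintiff proposes): the defendant can get 250 next round, worth 0.93 × 250 = 232.5 now. The plaintiff offers 232.5 and keeps 250 − 232.5 = 17.5.

17.5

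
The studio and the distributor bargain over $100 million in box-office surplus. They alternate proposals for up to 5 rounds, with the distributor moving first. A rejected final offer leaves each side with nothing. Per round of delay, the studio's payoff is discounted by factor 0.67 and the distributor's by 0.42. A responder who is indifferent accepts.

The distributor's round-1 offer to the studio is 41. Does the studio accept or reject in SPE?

Reject

Round 5 (the distributor proposes): the studio will accept anything ≥ 0, so the distributor offers 0 and keeps 100.
Round 4 (the studio proposes): the distributor can get 100 next round, worth 0.42 × 100 = 42 now, so the studio offers 42, keeping 58.
Round 3 (the distributor proposes): the studio can get 58 next round, worth 0.67 × 58 = 38.86 now, so the distributor offers 38.86, keeping 61.14.
Round 2 (the studio proposes): the distributor can get 61.14 next round, worth 0.42 × 61.14 = 25.6788 now; the studio offers that and keeps 74.3212.
So by rejecting in round 1, the studio gets 74.3212 next round, worth 0.67 × 74.3212 = 49.795204 now.
Offer 41 < 49.795204, so the studio rejects.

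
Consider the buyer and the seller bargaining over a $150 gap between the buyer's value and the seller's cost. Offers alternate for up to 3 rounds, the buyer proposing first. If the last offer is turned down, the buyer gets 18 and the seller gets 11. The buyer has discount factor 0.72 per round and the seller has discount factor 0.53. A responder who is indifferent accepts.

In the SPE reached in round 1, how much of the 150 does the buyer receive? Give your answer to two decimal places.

Solve by backward induction from round 3.
Round 3 (the buyer proposes): the seller gets 11 if talks fail, so the buyer offers 11 and keeps 139.
Round 2 (the seller proposes): the buyer can get 139 next round, worth 0.72 × 139 = 100.08 now; the seller offers that and keeps 49.92.
Round 1 (the buyer proposes): the seller can get 49.92 next round, worth 0.53 × 49.92 = 26.4576 now. The buyer offers 26.4576 and keeps 150 − 26.4576 = 123.5424.

123.54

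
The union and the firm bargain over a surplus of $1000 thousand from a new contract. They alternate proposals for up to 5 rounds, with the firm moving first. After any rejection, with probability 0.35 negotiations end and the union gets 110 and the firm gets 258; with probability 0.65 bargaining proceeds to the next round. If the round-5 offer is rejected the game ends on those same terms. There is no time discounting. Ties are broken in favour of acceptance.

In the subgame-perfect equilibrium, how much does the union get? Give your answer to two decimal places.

Round 5 (the firm proposes): the union gets 110 if talks fail, so the firm offers 110 and keeps 890.
Round 4 (the union proposes): rejecting gives the firm an expected 0.65 × 890 + 0.35 × 258 = 668.8; the union offers that and keeps 331.2.
Round 3 (the firm proposes): rejecting gives the union an expected 0.65 × 331.2 + 0.35 × 110 = 253.78; the firm offers that and keeps 746.22.
Round 2 (the union proposes): rejecting gives the firm an expected 0.65 × 746.22 + 0.35 × 258 = 575.343, so the union offers 575.343, keeping 424.657.
Round 1 (the firm proposes): rejecting gives the union an expected 0.65 × 424.657 + 0.35 × 110 = 314.52705, so the firm offers 314.52705, keeping 685.47295.

314.53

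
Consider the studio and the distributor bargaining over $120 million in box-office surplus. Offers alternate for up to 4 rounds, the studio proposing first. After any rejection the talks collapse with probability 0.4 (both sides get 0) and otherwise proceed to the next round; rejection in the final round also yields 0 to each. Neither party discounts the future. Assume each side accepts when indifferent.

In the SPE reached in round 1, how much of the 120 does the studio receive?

65.28

Round 4 (the distributor proposes): the studio will accept anything ≥ 0, so the distributor offers 0 and keeps 120.
Round 3 (the studio proposes): rejecting gives the distributor an expected 0.6 × 120 = 72; the studio offers that and keeps 48.
Round 2 (the distributor proposes): rejecting gives the studio an expected 0.6 × 48 = 28.8. The distributor offers 28.8 and keeps 120 − 28.8 = 91.2.
Round 1 (the studio proposes): rejecting gives the distributor an expected 0.6 × 91.2 = 54.72; the studio offers that and keeps 65.28.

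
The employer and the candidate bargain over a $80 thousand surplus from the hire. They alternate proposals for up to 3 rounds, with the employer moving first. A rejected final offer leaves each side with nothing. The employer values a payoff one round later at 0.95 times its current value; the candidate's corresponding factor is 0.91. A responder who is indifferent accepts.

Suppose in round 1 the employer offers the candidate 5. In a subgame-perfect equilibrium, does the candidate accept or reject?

Round 3 (the employer proposes): rejection yields 0 for the candidate; the employer offers 0 and keeps 80.
Round 2 (the candidate proposes): the employer can get 80 next round, worth 0.95 × 80 = 76 now; the candidate offers that and keeps 4.
So by rejecting in round 1, the candidate gets 4 next round, worth 0.91 × 4 = 3.64 now.
Offer 5 ≥ 3.64, so the candidate accepts.

Accept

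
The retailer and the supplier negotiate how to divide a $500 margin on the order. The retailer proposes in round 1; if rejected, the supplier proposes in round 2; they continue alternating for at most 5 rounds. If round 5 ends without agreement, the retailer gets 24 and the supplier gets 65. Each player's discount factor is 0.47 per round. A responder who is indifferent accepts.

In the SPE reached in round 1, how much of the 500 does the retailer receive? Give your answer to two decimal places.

Round 5 (the retailer proposes): the supplier gets 65 if talks fail, so the retailer offers 65 and keeps 435.
Round 4 (the supplier proposes): the retailer can get 435 next round, worth 0.47 × 435 = 204.45 now, so the supplier offers 204.45, keeping 295.55.
Round 3 (the retailer proposes): the supplier can get 295.55 next round, worth 0.47 × 295.55 = 138.9085 now. The retailer offers 138.9085 and keeps 500 − 138.9085 = 361.0915.
Round 2 (the supplier proposes): the retailer can get 361.0915 next round, worth 0.47 × 361.0915 = 169.713005 now. The supplier offers 169.713005 and keeps 500 − 169.713005 = 330.286995.
Round 1 (the retailer proposes): the supplier can get 330.286995 next round, worth 0.47 × 330.286995 = 155.23488765 now. The retailer offers 155.23488765 and keeps 500 − 155.23488765 = 344.76511235.

344.77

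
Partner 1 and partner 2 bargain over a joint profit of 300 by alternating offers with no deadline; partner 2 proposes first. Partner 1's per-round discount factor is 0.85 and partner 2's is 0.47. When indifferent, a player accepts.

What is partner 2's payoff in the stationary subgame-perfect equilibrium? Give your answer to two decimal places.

74.94

When partner 2 proposes, partner 1 accepts any offer worth at least 0.85 times what partner 1 would get by proposing next round; and vice versa.
This gives x = 300 − 0.85y and y = 300 − 0.47x, where x and y are each side's share when it proposes.
Hence (1 − 0.85·0.47)x = 300(1 − 0.85), i.e. 0.6005·x = 45.
x ≈ 74.9376; partner 1's share is 300 − x ≈ 225.0624.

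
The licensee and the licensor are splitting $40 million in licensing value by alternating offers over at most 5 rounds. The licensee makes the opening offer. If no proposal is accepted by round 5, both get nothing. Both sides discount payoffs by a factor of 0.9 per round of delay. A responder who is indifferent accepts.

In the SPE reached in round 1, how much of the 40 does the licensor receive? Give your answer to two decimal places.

6.52

Round 5 (the licensee proposes): rejection yields 0 for the licensor; the licensee offers 0 and keeps 40.
Round 4 (the licensor proposes): the licensee can get 40 next round, worth 0.9 × 40 = 36 now. The licensor offers 36 and keeps 40 − 36 = 4.
Round 3 (the licensee proposes): the licensor can get 4 next round, worth 0.9 × 4 = 3.6 now; the licensee offers that and keeps 36.4.
Round 2 (the licensor proposes): the licensee can get 36.4 next round, worth 0.9 × 36.4 = 32.76 now; the licensor offers that and keeps 7.24.
Round 1 (the licensee proposes): the licensor can get 7.24 next round, worth 0.9 × 7.24 = 6.516 now; the licensee offers that and keeps 33.484.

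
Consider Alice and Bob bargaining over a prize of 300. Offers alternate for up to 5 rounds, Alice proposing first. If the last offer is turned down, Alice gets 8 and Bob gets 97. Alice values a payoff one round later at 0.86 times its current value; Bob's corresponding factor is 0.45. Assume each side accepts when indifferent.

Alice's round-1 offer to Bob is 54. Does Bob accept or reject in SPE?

Accept

Round 5 (Alice proposes): Bob gets 97 if talks fail, so Alice offers 97 and keeps 203.
Round 4 (Bob proposes): Alice can get 203 next round, worth 0.86 × 203 = 174.58 now; Bob offers that and keeps 125.42.
Round 3 (Alice proposes): Bob can get 125.42 next round, worth 0.45 × 125.42 = 56.439 now; Alice offers that and keeps 243.561.
Round 2 (Bob proposes): Alice can get 243.561 next round, worth 0.86 × 243.561 = 209.46246 now; Bob offers that and keeps 90.53754.
So by rejecting in round 1, Bob gets 90.53754 next round, worth 0.45 × 90.53754 = 40.741893 now.
Offer 54 ≥ 40.741893, so Bob accepts.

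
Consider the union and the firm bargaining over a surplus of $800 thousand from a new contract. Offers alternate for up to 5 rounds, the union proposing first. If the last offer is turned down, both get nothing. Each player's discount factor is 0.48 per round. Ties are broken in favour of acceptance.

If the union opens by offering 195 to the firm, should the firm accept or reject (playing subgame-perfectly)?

Work out the firm's continuation value if the offer is rejected.
Round 5 (the union proposes): the firm will accept anything ≥ 0, so the union offers 0 and keeps 800.
Round 4 (the firm proposes): the union can get 800 next round, worth 0.48 × 800 = 384 now. The firm offers 384 and keeps 800 − 384 = 416.
Round 3 (the union proposes): the firm can get 416 next round, worth 0.48 × 416 = 199.68 now. The union offers 199.68 and keeps 800 − 199.68 = 600.32.
Round 2 (the firm proposes): the union can get 600.32 next round, worth 0.48 × 600.32 = 288.1536 now. The firm offers 288.1536 and keeps 800 − 288.1536 = 511.8464.
So by rejecting in round 1, the firm gets 511.8464 next round, worth 0.48 × 511.8464 = 245.686272 now.
Offer 195 < 245.686272, so the firm rejects.

Reject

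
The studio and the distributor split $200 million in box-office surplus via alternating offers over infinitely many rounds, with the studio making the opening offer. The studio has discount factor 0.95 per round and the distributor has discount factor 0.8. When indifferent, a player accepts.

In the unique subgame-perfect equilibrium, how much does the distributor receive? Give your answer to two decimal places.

33.33

In a stationary SPE each proposer offers the other exactly their discounted continuation value.
If the studio keeps x when proposing and the distributor keeps y when proposing, then x = 200 − 0.8y and y = 200 − 0.95x.
Solving: x = 200(1 − 0.8) / (1 − 0.95·0.8) = 40 / 0.24 ≈ 166.6667.
The distributor gets 200 − 166.6667 ≈ 33.3333.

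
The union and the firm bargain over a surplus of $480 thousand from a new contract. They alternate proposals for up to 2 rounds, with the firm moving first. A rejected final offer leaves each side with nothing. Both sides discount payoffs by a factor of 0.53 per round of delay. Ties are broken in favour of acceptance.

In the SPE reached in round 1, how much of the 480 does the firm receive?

Round 2 (the union proposes): rejection yields 0 for the firm; the union offers 0 and keeps 480.
Round 1 (the firm proposes): the union can get 480 next round, worth 0.53 × 480 = 254.4 now; the firm offers that and keeps 225.6.

225.6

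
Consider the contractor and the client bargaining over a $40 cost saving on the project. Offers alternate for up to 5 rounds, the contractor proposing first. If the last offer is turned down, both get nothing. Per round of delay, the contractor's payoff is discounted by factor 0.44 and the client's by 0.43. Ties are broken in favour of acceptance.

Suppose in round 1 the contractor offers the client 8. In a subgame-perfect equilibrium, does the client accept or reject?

Reject

Round 5 (the contractor proposes): the client will accept anything ≥ 0, so the contractor offers 0 and keeps 40.
Round 4 (the client proposes): the contractor can get 40 next round, worth 0.44 × 40 = 17.6 now; the client offers that and keeps 22.4.
Round 3 (the contractor proposes): the client can get 22.4 next round, worth 0.43 × 22.4 = 9.632 now, so the contractor offers 9.632, keeping 30.368.
Round 2 (the client proposes): the contractor can get 30.368 next round, worth 0.44 × 30.368 = 13.36192 now; the client offers that and keeps 26.63808.
So by rejecting in round 1, the client gets 26.63808 next round, worth 0.43 × 26.63808 = 11.4543744 now.
Offer 8 < 11.4543744, so the client rejects.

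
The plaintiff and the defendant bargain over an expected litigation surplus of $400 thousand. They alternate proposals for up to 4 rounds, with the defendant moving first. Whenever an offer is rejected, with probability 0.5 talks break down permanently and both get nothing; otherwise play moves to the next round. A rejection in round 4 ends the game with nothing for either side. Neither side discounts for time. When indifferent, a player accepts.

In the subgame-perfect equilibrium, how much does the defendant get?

Round 4 (the plaintiff proposes): the defendant will accept anything ≥ 0, so the plaintiff offers 0 and keeps 400.
Round 3 (the defendant proposes): rejecting gives the plaintiff an expected 0.5 × 400 = 200. The defendant offers 200 and keeps 400 − 200 = 200.
Round 2 (the plaintiff proposes): rejecting gives the defendant an expected 0.5 × 200 = 100. The plaintiff offers 100 and keeps 400 − 100 = 300.
Round 1 (the defendant proposes): rejecting gives the plaintiff an expected 0.5 × 300 = 150; the defendant offers that and keeps 250.

250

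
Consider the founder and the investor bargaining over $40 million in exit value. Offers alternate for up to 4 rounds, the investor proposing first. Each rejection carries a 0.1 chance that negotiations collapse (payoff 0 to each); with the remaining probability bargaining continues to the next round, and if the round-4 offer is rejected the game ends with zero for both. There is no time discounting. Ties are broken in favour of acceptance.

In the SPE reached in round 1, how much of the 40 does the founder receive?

32.76

Round 4 (the founder proposes): rejection yields 0 for the investor; the founder offers 0 and keeps 40.
Round 3 (the investor proposes): rejecting gives the founder an expected 0.9 × 40 = 36. The investor offers 36 and keeps 40 − 36 = 4.
Round 2 (the founder proposes): rejecting gives the investor an expected 0.9 × 4 = 3.6; the founder offers that and keeps 36.4.
Round 1 (the investor proposes): rejecting gives the founder an expected 0.9 × 36.4 = 32.76. The investor offers 32.76 and keeps 40 − 32.76 = 7.24.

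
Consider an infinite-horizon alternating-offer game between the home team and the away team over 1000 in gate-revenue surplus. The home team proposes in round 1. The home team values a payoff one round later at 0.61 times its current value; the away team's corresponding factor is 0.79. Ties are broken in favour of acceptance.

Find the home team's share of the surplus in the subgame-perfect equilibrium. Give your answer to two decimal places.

405.33

In a stationary SPE each proposer offers the other exactly their discounted continuation value.
If the home team keeps x when proposing and the away team keeps y when proposing, then x = 1000 − 0.79y and y = 1000 − 0.61x.
Solving: x = 1000(1 − 0.79) / (1 − 0.61·0.79) = 210 / 0.5181 ≈ 405.3272.
The away team gets 1000 − 405.3272 ≈ 594.6728.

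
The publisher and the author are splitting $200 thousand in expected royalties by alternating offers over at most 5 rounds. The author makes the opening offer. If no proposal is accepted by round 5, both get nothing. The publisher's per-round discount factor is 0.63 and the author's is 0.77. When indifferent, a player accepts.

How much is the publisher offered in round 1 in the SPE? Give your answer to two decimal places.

43.04

Work backward from the last round.
Round 5 (the author proposes): the publisher will accept anything ≥ 0, so the author offers 0 and keeps 200.
Round 4 (the publisher proposes): the author can get 200 next round, worth 0.77 × 200 = 154 now, so the publisher offers 154, keeping 46.
Round 3 (the author proposes): the publisher can get 46 next round, worth 0.63 × 46 = 28.98 now. The author offers 28.98 and keeps 200 − 28.98 = 171.02.
Round 2 (the publisher proposes): the author can get 171.02 next round, worth 0.77 × 171.02 = 131.6854 now; the publisher offers that and keeps 68.3146.
Round 1 (the author proposes): the publisher can get 68.3146 next round, worth 0.63 × 68.3146 = 43.038198 now; the author offers that and keeps 156.961802.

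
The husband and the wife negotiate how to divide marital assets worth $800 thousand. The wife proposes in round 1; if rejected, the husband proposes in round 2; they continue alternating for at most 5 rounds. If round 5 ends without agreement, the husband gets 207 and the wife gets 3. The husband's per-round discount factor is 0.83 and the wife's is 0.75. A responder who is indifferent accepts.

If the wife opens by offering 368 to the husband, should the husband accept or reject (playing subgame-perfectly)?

Accept

Work out the husband's continuation value if the offer is rejected.
Round 5 (the wife proposes): the husband gets 207 if talks fail, so the wife offers 207 and keeps 593.
Round 4 (the husband proposes): the wife can get 593 next round, worth 0.75 × 593 = 444.75 now, so the husband offers 444.75, keeping 355.25.
Round 3 (the wife proposes): the husband can get 355.25 next round, worth 0.83 × 355.25 = 294.8575 now, so the wife offers 294.8575, keeping 505.1425.
Round 2 (the husband proposes): the wife can get 505.1425 next round, worth 0.75 × 505.1425 = 378.856875 now. The husband offers 378.856875 and keeps 800 − 378.856875 = 421.143125.
So by rejecting in round 1, the husband gets 421.143125 next round, worth 0.83 × 421.143125 = 349.54879375 now.
Offer 368 ≥ 349.54879375, so the husband accepts.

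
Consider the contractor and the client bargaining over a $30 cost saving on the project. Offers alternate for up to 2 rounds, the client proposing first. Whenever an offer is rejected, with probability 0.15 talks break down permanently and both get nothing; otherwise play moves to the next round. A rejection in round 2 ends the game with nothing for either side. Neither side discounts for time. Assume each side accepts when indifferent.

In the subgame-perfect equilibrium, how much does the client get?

Round 2 (the contractor proposes): rejection yields 0 for the client; the contractor offers 0 and keeps 30.
Round 1 (the client proposes): rejecting gives the contractor an expected 0.85 × 30 = 25.5. The client offers 25.5 and keeps 30 − 25.5 = 4.5.

4.5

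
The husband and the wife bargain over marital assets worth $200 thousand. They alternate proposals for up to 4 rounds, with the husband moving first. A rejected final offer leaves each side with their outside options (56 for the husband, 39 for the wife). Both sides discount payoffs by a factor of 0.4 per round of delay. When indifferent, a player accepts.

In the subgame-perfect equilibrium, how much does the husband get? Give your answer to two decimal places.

Round 4 (the wife proposes): the husband gets 56 if talks fail, so the wife offers 56 and keeps 144.
Round 3 (the husband proposes): the wife can get 144 next round, worth 0.4 × 144 = 57.6 now, so the husband offers 57.6, keeping 142.4.
Round 2 (the wife proposes): the husband can get 142.4 next round, worth 0.4 × 142.4 = 56.96 now, so the wife offers 56.96, keeping 143.04.
Round 1 (the husband proposes): the wife can get 143.04 next round, worth 0.4 × 143.04 = 57.216 now, so the husband offers 57.216, keeping 142.784.

142.78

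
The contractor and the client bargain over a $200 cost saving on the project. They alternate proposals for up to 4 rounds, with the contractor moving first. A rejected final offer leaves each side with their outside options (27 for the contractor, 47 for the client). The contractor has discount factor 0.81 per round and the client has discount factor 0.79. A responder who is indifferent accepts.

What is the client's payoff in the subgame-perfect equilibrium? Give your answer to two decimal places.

117.48

Round 4 (the client proposes): the contractor gets 27 if talks fail, so the client offers 27 and keeps 173.
Round 3 (the contractor proposes): the client can get 173 next round, worth 0.79 × 173 = 136.67 now; the contractor offers that and keeps 63.33.
Round 2 (the client proposes): the contractor can get 63.33 next round, worth 0.81 × 63.33 = 51.2973 now; the client offers that and keeps 148.7027.
Round 1 (the contractor proposes): the client can get 148.7027 next round, worth 0.79 × 148.7027 = 117.475133 now. The contractor offers 117.475133 and keeps 200 − 117.475133 = 82.524867.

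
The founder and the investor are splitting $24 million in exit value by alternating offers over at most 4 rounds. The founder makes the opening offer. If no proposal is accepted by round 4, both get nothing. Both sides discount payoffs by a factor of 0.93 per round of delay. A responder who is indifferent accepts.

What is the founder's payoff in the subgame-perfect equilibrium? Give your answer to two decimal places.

3.13

Round 4 (the investor proposes): rejection yields 0 for the founder; the investor offers 0 and keeps 24.
Round 3 (the founder proposes): the investor can get 24 next round, worth 0.93 × 24 = 22.32 now. The founder offers 22.32 and keeps 24 − 22.32 = 1.68.
Round 2 (the investor proposes): the founder can get 1.68 next round, worth 0.93 × 1.68 = 1.5624 now. The investor offers 1.5624 and keeps 24 − 1.5624 = 22.4376.
Round 1 (the founder proposes): the investor can get 22.4376 next round, worth 0.93 × 22.4376 = 20.866968 now; the founder offers that and keeps 3.133032.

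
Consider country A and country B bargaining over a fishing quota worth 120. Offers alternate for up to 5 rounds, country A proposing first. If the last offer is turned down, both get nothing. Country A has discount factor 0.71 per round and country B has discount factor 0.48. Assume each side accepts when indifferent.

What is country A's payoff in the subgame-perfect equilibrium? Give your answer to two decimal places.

Round 5 (country A proposes): country B will accept anything ≥ 0, so country A offers 0 and keeps 120.
Round 4 (country B proposes): country A can get 120 next round, worth 0.71 × 120 = 85.2 now; country B offers that and keeps 34.8.
Round 3 (country A proposes): country B can get 34.8 next round, worth 0.48 × 34.8 = 16.704 now, so country A offers 16.704, keeping 103.296.
Round 2 (country B proposes): country A can get 103.296 next round, worth 0.71 × 103.296 = 73.34016 now; country B offers that and keeps 46.65984.
Round 1 (country A proposes): country B can get 46.65984 next round, worth 0.48 × 46.65984 = 22.3967232 now. Country A offers 22.3967232 and keeps 120 − 22.3967232 = 97.6032768.

97.60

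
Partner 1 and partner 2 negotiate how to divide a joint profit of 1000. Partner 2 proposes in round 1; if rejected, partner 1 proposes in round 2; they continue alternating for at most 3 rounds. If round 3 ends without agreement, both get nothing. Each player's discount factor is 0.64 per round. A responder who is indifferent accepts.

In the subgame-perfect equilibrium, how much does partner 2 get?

769.6

Work backward from the last round.
Round 3 (partner 2 proposes): partner 1 will accept anything ≥ 0, so partner 2 offers 0 and keeps 1000.
Round 2 (partner 1 proposes): partner 2 can get 1000 next round, worth 0.64 × 1000 = 640 now. Partner 1 offers 640 and keeps 1000 − 640 = 360.
Round 1 (partner 2 proposes): partner 1 can get 360 next round, worth 0.64 × 360 = 230.4 now; partner 2 offers that and keeps 769.6.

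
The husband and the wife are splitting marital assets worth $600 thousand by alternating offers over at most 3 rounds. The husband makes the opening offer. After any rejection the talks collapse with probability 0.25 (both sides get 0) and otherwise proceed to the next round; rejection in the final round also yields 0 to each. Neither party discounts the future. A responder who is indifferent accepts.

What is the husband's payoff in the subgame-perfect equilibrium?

487.5

Round 3 (the husband proposes): rejection yields 0 for the wife; the husband offers 0 and keeps 600.
Round 2 (the wife proposes): rejecting gives the husband an expected 0.75 × 600 = 450, so the wife offers 450, keeping 150.
Round 1 (the husband proposes): rejecting gives the wife an expected 0.75 × 150 = 112.5, so the husband offers 112.5, keeping 487.5.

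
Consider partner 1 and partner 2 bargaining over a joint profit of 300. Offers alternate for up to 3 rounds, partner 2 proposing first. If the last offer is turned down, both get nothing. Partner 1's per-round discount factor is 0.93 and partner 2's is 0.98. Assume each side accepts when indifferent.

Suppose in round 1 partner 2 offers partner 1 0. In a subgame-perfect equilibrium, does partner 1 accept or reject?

Round 3 (partner 2 proposes): partner 1 will accept anything ≥ 0, so partner 2 offers 0 and keeps 300.
Round 2 (partner 1 proposes): partner 2 can get 300 next round, worth 0.98 × 300 = 294 now, so partner 1 offers 294, keeping 6.
So by rejecting in round 1, partner 1 gets 6 next round, worth 0.93 × 6 = 5.58 now.
Offer 0 < 5.58, so partner 1 rejects.

Reject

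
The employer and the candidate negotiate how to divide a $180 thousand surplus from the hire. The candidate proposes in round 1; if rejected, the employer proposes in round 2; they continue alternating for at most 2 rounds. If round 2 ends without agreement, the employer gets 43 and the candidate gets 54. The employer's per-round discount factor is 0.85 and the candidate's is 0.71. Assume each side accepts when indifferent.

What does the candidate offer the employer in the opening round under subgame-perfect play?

107.1

By backward induction:
Round 2 (the employer proposes): the candidate gets 54 if talks fail, so the employer offers 54 and keeps 126.
Round 1 (the candidate proposes): the employer can get 126 next round, worth 0.85 × 126 = 107.1 now; the candidate offers that and keeps 72.9.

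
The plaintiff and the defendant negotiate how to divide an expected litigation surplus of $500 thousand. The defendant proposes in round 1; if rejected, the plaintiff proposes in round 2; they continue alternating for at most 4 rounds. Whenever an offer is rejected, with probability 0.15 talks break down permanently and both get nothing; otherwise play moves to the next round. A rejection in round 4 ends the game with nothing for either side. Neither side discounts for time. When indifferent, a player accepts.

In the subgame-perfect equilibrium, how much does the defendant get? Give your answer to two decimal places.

By backward induction:
Round 4 (the plaintiff proposes): rejection yields 0 for the defendant; the plaintiff offers 0 and keeps 500.
Round 3 (the defendant proposes): rejecting gives the plaintiff an expected 0.85 × 500 = 425. The defendant offers 425 and keeps 500 − 425 = 75.
Round 2 (the plaintiff proposes): rejecting gives the defendant an expected 0.85 × 75 = 63.75, so the plaintiff offers 63.75, keeping 436.25.
Round 1 (the defendant proposes): rejecting gives the plaintiff an expected 0.85 × 436.25 = 370.8125. The defendant offers 370.8125 and keeps 500 − 370.8125 = 129.1875.

129.19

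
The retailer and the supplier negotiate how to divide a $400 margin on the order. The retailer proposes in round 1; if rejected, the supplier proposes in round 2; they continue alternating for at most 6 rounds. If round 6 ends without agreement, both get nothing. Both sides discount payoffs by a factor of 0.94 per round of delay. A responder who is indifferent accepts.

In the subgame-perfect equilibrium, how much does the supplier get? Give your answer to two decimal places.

Round 6 (the supplier proposes): the retailer will accept anything ≥ 0, so the supplier offers 0 and keeps 400.
Round 5 (the retailer proposes): the supplier can get 400 next round, worth 0.94 × 400 = 376 now. The retailer offers 376 and keeps 400 − 376 = 24.
Round 4 (the supplier proposes): the retailer can get 24 next round, worth 0.94 × 24 = 22.56 now. The supplier offers 22.56 and keeps 400 − 22.56 = 377.44.
Round 3 (the retailer proposes): the supplier can get 377.44 next round, worth 0.94 × 377.44 = 354.7936 now; the retailer offers that and keeps 45.2064.
Round 2 (the supplier proposes): the retailer can get 45.2064 next round, worth 0.94 × 45.2064 = 42.494016 now. The supplier offers 42.494016 and keeps 400 − 42.494016 = 357.505984.
Round 1 (the retailer proposes): the supplier can get 357.505984 next round, worth 0.94 × 357.505984 = 336.05562496 now. The retailer offers 336.05562496 and keeps 400 − 336.05562496 = 63.94437504.

336.06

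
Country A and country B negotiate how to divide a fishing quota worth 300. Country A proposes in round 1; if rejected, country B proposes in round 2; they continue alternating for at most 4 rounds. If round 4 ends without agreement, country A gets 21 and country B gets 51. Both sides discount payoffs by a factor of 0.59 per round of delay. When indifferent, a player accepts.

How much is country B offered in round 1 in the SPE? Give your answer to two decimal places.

Round 4 (country B proposes): country A gets 21 if talks fail, so country B offers 21 and keeps 279.
Round 3 (country A proposes): country B can get 279 next round, worth 0.59 × 279 = 164.61 now; country A offers that and keeps 135.39.
Round 2 (country B proposes): country A can get 135.39 next round, worth 0.59 × 135.39 = 79.8801 now. Country B offers 79.8801 and keeps 300 − 79.8801 = 220.1199.
Round 1 (country A proposes): country B can get 220.1199 next round, worth 0.59 × 220.1199 = 129.870741 now; country A offers that and keeps 170.129259.

129.87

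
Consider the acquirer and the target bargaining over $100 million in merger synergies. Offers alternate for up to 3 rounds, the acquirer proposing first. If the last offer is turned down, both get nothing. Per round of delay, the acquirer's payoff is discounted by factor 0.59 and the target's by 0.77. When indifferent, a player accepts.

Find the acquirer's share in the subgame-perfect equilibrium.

68.43

By backward induction:
Round 3 (the acquirer proposes): rejection yields 0 for the target; the acquirer offers 0 and keeps 100.
Round 2 (the target proposes): the acquirer can get 100 next round, worth 0.59 × 100 = 59 now, so the target offers 59, keeping 41.
Round 1 (the acquirer proposes): the target can get 41 next round, worth 0.77 × 41 = 31.57 now. The acquirer offers 31.57 and keeps 100 − 31.57 = 68.43.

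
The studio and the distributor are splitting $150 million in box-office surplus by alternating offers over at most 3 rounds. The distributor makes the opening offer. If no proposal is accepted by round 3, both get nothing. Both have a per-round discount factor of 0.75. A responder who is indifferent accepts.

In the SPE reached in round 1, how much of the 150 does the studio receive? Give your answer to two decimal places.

Round 3 (the distributor proposes): the studio will accept anything ≥ 0, so the distributor offers 0 and keeps 150.
Round 2 (the studio proposes): the distributor can get 150 next round, worth 0.75 × 150 = 112.5 now, so the studio offers 112.5, keeping 37.5.
Round 1 (the distributor proposes): the studio can get 37.5 next round, worth 0.75 × 37.5 = 28.125 now; the distributor offers that and keeps 121.875.

28.13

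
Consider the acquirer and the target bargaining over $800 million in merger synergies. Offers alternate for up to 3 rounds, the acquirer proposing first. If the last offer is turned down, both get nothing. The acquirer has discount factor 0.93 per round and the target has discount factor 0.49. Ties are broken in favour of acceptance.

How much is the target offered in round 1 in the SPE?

27.44

Round 3 (the acquirer proposes): the target will accept anything ≥ 0, so the acquirer offers 0 and keeps 800.
Round 2 (the target proposes): the acquirer can get 800 next round, worth 0.93 × 800 = 744 now; the target offers that and keeps 56.
Round 1 (the acquirer proposes): the target can get 56 next round, worth 0.49 × 56 = 27.44 now; the acquirer offers that and keeps 772.56.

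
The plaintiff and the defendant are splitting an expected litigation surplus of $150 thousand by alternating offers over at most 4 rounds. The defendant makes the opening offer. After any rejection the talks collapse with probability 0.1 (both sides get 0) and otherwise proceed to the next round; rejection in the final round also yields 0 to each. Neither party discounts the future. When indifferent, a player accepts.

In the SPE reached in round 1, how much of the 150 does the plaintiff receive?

Round 4 (the plaintiff proposes): rejection yields 0 for the defendant; the plaintiff offers 0 and keeps 150.
Round 3 (the defendant proposes): rejecting gives the plaintiff an expected 0.9 × 150 = 135; the defendant offers that and keeps 15.
Round 2 (the plaintiff proposes): rejecting gives the defendant an expected 0.9 × 15 = 13.5. The plaintiff offers 13.5 and keeps 150 − 13.5 = 136.5.
Round 1 (the defendant proposes): rejecting gives the plaintiff an expected 0.9 × 136.5 = 122.85; the defendant offers that and keeps 27.15.

122.85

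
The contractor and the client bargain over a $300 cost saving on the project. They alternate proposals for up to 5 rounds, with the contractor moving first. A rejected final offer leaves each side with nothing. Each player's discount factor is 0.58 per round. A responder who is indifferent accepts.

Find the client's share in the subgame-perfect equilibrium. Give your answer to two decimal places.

97.66

Work backward from the last round.
Round 5 (the contractor proposes): the client will accept anything ≥ 0, so the contractor offers 0 and keeps 300.
Round 4 (the client proposes): the contractor can get 300 next round, worth 0.58 × 300 = 174 now, so the client offers 174, keeping 126.
Round 3 (the contractor proposes): the client can get 126 next round, worth 0.58 × 126 = 73.08 now; the contractor offers that and keeps 226.92.
Round 2 (the client proposes): the contractor can get 226.92 next round, worth 0.58 × 226.92 = 131.6136 now, so the client offers 131.6136, keeping 168.3864.
Round 1 (the contractor proposes): the client can get 168.3864 next round, worth 0.58 × 168.3864 = 97.664112 now. The contractor offers 97.664112 and keeps 300 − 97.664112 = 202.335888.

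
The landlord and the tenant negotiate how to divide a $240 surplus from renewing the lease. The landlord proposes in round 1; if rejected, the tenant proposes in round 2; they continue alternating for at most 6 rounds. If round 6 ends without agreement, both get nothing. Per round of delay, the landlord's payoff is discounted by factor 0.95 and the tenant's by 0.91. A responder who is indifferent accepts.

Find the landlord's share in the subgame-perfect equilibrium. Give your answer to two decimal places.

56.42

Work backward from the last round.
Round 6 (the tenant proposes): rejection yields 0 for the landlord; the tenant offers 0 and keeps 240.
Round 5 (the landlord proposes): the tenant can get 240 next round, worth 0.91 × 240 = 218.4 now. The landlord offers 218.4 and keeps 240 − 218.4 = 21.6.
Round 4 (the tenant proposes): the landlord can get 21.6 next round, worth 0.95 × 21.6 = 20.52 now. The tenant offers 20.52 and keeps 240 − 20.52 = 219.48.
Round 3 (the landlord proposes): the tenant can get 219.48 next round, worth 0.91 × 219.48 = 199.7268 now, so the landlord offers 199.7268, keeping 40.2732.
Round 2 (the tenant proposes): the landlord can get 40.2732 next round, worth 0.95 × 40.2732 = 38.25954 now; the tenant offers that and keeps 201.74046.
Round 1 (the landlord proposes): the tenant can get 201.74046 next round, worth 0.91 × 201.74046 = 183.5838186 now; the landlord offers that and keeps 56.4161814.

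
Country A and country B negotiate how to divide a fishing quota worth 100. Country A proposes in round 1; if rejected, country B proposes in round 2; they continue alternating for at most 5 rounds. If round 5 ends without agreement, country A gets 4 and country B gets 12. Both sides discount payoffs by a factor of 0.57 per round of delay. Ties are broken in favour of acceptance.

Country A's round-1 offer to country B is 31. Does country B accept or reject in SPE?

Reject

Round 5 (country A proposes): country B gets 12 if talks fail, so country A offers 12 and keeps 88.
Round 4 (country B proposes): country A can get 88 next round, worth 0.57 × 88 = 50.16 now. Country B offers 50.16 and keeps 100 − 50.16 = 49.84.
Round 3 (country A proposes): country B can get 49.84 next round, worth 0.57 × 49.84 = 28.4088 now; country A offers that and keeps 71.5912.
Round 2 (country B proposes): country A can get 71.5912 next round, worth 0.57 × 71.5912 = 40.806984 now. Country B offers 40.806984 and keeps 100 − 40.806984 = 59.193016.
So by rejecting in round 1, country B gets 59.193016 next round, worth 0.57 × 59.193016 = 33.74001912 now.
Offer 31 < 33.74001912, so country B rejects.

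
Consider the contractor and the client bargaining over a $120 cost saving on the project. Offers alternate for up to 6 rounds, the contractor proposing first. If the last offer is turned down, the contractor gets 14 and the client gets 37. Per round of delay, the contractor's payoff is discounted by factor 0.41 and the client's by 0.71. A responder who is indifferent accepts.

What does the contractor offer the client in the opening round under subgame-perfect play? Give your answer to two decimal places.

71.28

Solve by backward induction from round 6.
Round 6 (the client proposes): the contractor gets 14 if talks fail, so the client offers 14 and keeps 106.
Round 5 (the contractor proposes): the client can get 106 next round, worth 0.71 × 106 = 75.26 now. The contractor offers 75.26 and keeps 120 − 75.26 = 44.74.
Round 4 (the client proposes): the contractor can get 44.74 next round, worth 0.41 × 44.74 = 18.3434 now; the client offers that and keeps 101.6566.
Round 3 (the contractor proposes): the client can get 101.6566 next round, worth 0.71 × 101.6566 = 72.176186 now, so the contractor offers 72.176186, keeping 47.823814.
Round 2 (the client proposes): the contractor can get 47.823814 next round, worth 0.41 × 47.823814 = 19.60776374 now. The client offers 19.60776374 and keeps 120 − 19.60776374 = 100.39223626.
Round 1 (the contractor proposes): the client can get 100.39223626 next round, worth 0.71 × 100.39223626 = 71.2784877446 now. The contractor offers 71.2784877446 and keeps 120 − 71.2784877446 = 48.7215122554.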